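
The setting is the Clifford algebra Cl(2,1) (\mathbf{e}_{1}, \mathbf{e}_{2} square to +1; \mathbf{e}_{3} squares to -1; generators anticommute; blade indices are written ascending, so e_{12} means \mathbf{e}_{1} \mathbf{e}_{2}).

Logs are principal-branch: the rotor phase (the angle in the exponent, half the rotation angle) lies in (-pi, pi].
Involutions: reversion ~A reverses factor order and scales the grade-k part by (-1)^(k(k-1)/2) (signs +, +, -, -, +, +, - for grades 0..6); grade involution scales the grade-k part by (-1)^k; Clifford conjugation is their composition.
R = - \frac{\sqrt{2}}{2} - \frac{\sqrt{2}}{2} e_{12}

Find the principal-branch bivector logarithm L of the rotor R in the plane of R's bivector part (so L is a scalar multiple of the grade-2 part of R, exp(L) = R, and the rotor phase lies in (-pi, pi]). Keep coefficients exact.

The scalar part of R is - \frac{\sqrt{2}}{2}, and that scalar determines the rotor phase on the principal branch; recovering the unit plane as bivector-part over sine of the phase gives L = phase * plane.
Concretely: cos(phase) = - \frac{\sqrt{2}}{2} gives phase = ±\frac{3 \pi}{4}, and since phase/sin(phase) is even the sign is immaterial: L = (phase/sin(phase)) * <R>_2 = (\frac{3 \sqrt{2} \pi}{4}) * <R>_2.
Answer: - \frac{3 \pi}{4} e_{12}


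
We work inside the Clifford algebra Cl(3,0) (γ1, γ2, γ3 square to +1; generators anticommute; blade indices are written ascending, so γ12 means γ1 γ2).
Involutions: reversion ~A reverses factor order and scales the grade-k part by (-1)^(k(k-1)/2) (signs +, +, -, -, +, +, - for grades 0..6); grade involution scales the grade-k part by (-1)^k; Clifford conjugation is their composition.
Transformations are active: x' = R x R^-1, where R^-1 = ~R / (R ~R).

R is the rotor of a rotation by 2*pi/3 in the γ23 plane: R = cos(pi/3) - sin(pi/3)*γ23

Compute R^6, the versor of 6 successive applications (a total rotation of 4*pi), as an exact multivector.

Rotor phase runs at HALF the rotation angle; powers of one rotor simply add phase, so after 6 steps in γ23 the phase is 6*pi/3 = 2*pi and R^6 = cos(2*pi) - sin(2*pi)*γ23.
cos(2*pi) = 1 and sin(2*pi) = 0, so R^6 = 1. The total rotation 4*pi is 2 full turns, so every vector returns to itself, yet the rotor is +1, back on the identity sheet (an even number of 2*pi turns).
Answer: 1


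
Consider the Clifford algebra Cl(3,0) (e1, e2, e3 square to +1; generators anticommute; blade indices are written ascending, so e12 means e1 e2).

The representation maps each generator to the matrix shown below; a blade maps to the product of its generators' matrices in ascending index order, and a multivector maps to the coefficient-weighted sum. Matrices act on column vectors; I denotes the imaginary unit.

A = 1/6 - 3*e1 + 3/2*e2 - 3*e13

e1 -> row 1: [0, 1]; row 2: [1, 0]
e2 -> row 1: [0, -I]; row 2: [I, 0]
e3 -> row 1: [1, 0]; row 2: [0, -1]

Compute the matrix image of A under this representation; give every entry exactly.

Bivector images (products of the table entries): rho(e13) = rho(e1)rho(e3) = row 1: [0, -1]; row 2: [1, 0].
M = (1/6)*1 + (-3)*rho(e1) + (3/2)*rho(e2) + (-3)*rho(e13), summed entrywise (1 is the identity matrix):
Answer: row 1: [1/6, -3*I/2]; row 2: [-6 + 3*I/2, 1/6]


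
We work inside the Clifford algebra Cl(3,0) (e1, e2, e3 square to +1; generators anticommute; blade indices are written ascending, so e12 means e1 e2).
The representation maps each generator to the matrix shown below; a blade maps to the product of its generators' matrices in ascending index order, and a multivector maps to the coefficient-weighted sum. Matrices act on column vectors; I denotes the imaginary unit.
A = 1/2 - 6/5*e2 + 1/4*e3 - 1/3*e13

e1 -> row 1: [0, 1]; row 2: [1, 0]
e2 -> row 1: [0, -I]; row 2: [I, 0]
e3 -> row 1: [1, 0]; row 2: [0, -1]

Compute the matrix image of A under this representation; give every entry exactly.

Bivector images (products of the table entries): rho(e13) = rho(e1)rho(e3) = row 1: [0, -1]; row 2: [1, 0].
M = (1/2)*1 + (-6/5)*rho(e2) + (1/4)*rho(e3) + (-1/3)*rho(e13), summed entrywise (1 is the identity matrix):
Answer: row 1: [3/4, 1/3 + 6*I/5]; row 2: [-1/3 - 6*I/5, 1/4]


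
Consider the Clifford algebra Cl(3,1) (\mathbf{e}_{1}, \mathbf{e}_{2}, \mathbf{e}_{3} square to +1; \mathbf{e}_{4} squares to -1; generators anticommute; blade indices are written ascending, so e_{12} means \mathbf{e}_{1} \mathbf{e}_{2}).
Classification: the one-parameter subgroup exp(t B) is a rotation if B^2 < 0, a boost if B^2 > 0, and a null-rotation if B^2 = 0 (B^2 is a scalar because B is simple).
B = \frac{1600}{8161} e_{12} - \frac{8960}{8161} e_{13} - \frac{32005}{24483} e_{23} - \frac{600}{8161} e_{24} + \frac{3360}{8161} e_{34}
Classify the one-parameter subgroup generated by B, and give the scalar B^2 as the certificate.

B^2 term by term: the squares give (\frac{1600}{8161})^2*(e_{12})^2 + (-\frac{8960}{8161})^2*(e_{13})^2 + (-\frac{32005}{24483})^2*(e_{23})^2 + (-\frac{600}{8161})^2*(e_{24})^2 + (\frac{3360}{8161})^2*(e_{34})^2 = \frac{2560000}{66601921}*(-1) + \frac{80281600}{66601921}*(-1) + \frac{1024320025}{599417289}*(-1) + \frac{360000}{66601921}*(+1) + \frac{11289600}{66601921}*(+1) = -\frac{25}{9} (each basis 2-blade squares to minus the product of its generators' squares); cross terms between blades sharing an index anticommute and cancel; the commuting (index-disjoint) pairs give grade-4 terms 2*c*c'*(blade product), which cancel blade by blade — e_{1234}: \frac{10752000}{66601921} - \frac{10752000}{66601921} = 0 — confirming B is simple. So B^2 = -\frac{25}{9}.
Answer: rotation, certificate B^2 = -\frac{25}{9}. B^2 = -\frac{25}{9} is basis-independent, so its sign is the whole story.


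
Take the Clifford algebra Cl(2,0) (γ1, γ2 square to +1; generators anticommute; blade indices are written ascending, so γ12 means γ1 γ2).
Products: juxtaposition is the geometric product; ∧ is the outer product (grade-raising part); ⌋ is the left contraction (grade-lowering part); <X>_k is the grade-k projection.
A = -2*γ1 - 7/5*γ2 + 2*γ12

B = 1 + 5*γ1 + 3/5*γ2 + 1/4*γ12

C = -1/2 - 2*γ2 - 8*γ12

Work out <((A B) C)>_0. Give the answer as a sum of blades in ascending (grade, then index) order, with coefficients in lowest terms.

step 1: -567/50 - 9/20*γ1 - 119/10*γ2 + 39/5*γ12
step 2: 9187/100 - 4423/40*γ1 + 3223/100*γ2 + 2193/25*γ12
step 3: 9187/100
Answer: 9187/100


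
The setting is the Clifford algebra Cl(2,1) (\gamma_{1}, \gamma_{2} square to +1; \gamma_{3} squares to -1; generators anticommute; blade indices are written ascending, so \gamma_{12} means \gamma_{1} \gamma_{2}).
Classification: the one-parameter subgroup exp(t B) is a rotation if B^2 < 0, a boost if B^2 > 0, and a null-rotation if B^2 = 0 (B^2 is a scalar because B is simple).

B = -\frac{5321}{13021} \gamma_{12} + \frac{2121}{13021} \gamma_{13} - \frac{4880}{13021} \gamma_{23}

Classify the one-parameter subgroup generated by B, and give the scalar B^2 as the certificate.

B^2 term by term: the squares give (-\frac{5321}{13021})^2*(\gamma_{12})^2 + (\frac{2121}{13021})^2*(\gamma_{13})^2 + (-\frac{4880}{13021})^2*(\gamma_{23})^2 = \frac{28313041}{169546441}*(-1) + \frac{4498641}{169546441}*(+1) + \frac{23814400}{169546441}*(+1) = 0 (each basis 2-blade squares to minus the product of its generators' squares); cross terms between blades sharing an index anticommute and cancel. So B^2 = 0.
Answer: null-rotation, certificate B^2 = 0. Check the certificate: B^2 = 0, and that sign is decisive whatever form B takes.


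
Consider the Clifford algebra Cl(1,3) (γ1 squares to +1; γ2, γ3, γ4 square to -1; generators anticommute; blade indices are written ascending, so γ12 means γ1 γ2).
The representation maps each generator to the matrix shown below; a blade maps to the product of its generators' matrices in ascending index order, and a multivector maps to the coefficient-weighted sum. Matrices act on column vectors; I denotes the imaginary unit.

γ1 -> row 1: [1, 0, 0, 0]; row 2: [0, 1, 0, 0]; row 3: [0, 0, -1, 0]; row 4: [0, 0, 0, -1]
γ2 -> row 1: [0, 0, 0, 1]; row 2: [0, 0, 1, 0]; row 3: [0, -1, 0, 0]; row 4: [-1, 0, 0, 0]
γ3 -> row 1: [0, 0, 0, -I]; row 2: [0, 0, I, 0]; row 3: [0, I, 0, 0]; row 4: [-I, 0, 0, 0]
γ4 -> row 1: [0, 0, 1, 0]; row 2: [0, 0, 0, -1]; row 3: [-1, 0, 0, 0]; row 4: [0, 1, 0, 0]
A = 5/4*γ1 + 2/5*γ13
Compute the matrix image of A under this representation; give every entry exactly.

Bivector images (products of the table entries): rho(γ13) = rho(γ1)rho(γ3) = row 1: [0, 0, 0, -I]; row 2: [0, 0, I, 0]; row 3: [0, -I, 0, 0]; row 4: [I, 0, 0, 0].
M = (5/4)*rho(γ1) + (2/5)*rho(γ13), summed entrywise:
Answer: row 1: [5/4, 0, 0, -2*I/5]; row 2: [0, 5/4, 2*I/5, 0]; row 3: [0, -2*I/5, -5/4, 0]; row 4: [2*I/5, 0, 0, -5/4]


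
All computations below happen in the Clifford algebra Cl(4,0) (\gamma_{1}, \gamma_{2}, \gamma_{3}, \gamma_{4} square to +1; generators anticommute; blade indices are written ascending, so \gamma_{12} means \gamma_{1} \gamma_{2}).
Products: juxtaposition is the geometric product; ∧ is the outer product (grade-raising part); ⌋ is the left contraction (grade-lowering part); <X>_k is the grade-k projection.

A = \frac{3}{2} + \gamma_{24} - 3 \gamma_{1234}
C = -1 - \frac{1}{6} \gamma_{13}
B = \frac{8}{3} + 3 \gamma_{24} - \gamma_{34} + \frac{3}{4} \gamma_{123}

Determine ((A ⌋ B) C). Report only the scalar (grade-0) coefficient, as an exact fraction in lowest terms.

step 1: 1 + \frac{9}{2} \gamma_{24} - \frac{3}{2} \gamma_{34} + \frac{9}{8} \gamma_{123}
step 2: -1 - \frac{3}{16} \gamma_{2} - \frac{1}{6} \gamma_{13} - \frac{1}{4} \gamma_{14} - \frac{9}{2} \gamma_{24} + \frac{3}{2} \gamma_{34} - \frac{9}{8} \gamma_{123} + \frac{3}{4} \gamma_{1234}
Answer: -1


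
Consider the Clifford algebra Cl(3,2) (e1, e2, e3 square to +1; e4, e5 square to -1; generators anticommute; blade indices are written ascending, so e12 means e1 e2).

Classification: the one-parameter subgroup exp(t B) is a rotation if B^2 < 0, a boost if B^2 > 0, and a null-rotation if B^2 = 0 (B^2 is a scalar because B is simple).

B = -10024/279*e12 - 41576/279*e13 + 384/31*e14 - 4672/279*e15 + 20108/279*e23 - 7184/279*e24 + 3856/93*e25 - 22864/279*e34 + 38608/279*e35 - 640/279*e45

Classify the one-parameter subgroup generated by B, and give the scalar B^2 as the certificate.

B^2 term by term: the squares give (-10024/279)^2*(e12)^2 + (-41576/279)^2*(e13)^2 + (384/31)^2*(e14)^2 + (-4672/279)^2*(e15)^2 + (20108/279)^2*(e23)^2 + (-7184/279)^2*(e24)^2 + (3856/93)^2*(e25)^2 + (-22864/279)^2*(e34)^2 + (38608/279)^2*(e35)^2 + (-640/279)^2*(e45)^2 = 100480576/77841*(-1) + 1728563776/77841*(-1) + 147456/961*(+1) + 21827584/77841*(+1) + 404331664/77841*(-1) + 51609856/77841*(+1) + 14868736/8649*(+1) + 522762496/77841*(+1) + 1490577664/77841*(+1) + 409600/77841*(-1) = -16 (each basis 2-blade squares to minus the product of its generators' squares); cross terms between blades sharing an index anticommute and cancel; the commuting (index-disjoint) pairs give grade-4 terms 2*c*c'*(blade product), which cancel blade by blade — e1234: 458377472/77841 - 597363968/77841 + 5147648/2883 = 0; e1235: -774013184/77841 + 320634112/25947 - 187889152/77841 = 0; e1245: 12830720/77841 - 987136/961 + 67127296/77841 = 0; e1345: 53217280/77841 - 9883648/2883 + 213641216/77841 = 0; e2345: -25738240/77841 + 554719744/77841 - 176327168/25947 = 0 — confirming B is simple. So B^2 = -16.
Answer: rotation, certificate B^2 = -16. The scalar -16 is the complete invariant here: its sign names the subgroup type.


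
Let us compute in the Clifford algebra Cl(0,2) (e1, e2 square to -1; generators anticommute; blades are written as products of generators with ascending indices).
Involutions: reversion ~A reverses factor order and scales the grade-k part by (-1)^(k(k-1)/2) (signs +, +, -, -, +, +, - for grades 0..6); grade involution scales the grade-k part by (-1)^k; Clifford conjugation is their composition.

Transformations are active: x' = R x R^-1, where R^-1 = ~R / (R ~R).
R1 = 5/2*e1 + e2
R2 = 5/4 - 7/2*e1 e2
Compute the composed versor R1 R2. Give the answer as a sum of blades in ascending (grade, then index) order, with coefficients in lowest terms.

Distribute over the terms of R1 (each basis-blade product reordered to ascending indices, repeated generators contracted through their squares):
(5/2*e1) R2 = 25/8*e1 + 35/4*e2
(e2) R2 = -7/2*e1 + 5/4*e2
Summing the partial products and collecting blades:
Answer: -3/8*e1 + 10*e2


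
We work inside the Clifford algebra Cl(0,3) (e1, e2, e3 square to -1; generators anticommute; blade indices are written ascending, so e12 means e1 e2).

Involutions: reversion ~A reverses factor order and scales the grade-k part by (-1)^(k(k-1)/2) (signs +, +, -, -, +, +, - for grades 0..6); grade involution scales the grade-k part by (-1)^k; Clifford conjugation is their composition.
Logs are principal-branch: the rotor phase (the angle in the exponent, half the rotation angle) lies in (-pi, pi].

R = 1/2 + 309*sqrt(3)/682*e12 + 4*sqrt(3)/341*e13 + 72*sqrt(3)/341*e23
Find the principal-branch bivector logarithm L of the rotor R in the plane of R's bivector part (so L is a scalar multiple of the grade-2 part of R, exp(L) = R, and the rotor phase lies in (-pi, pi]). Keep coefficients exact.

The scalar part of R is 1/2, and that scalar determines the rotor phase on the principal branch; recovering the unit plane as bivector-part over sine of the phase gives L = phase * plane.
Concretely: cos(phase) = 1/2 gives phase = ±pi/3, and since phase/sin(phase) is even the sign is immaterial: L = (phase/sin(phase)) * <R>_2 = (2*sqrt(3)*pi/9) * <R>_2.
Answer: 103*pi/341*e12 + 8*pi/1023*e13 + 48*pi/341*e23


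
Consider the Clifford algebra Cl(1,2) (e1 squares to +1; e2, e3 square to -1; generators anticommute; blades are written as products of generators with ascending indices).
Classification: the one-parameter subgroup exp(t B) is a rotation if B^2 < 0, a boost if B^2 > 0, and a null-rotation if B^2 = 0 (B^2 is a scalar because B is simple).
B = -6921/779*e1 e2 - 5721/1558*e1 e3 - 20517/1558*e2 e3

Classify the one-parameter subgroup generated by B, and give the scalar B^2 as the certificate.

B^2 term by term: the squares give (-6921/779)^2*(e1 e2)^2 + (-5721/1558)^2*(e1 e3)^2 + (-20517/1558)^2*(e2 e3)^2 = 47900241/606841*(+1) + 32729841/2427364*(+1) + 420947289/2427364*(-1) = -81 (each basis 2-blade squares to minus the product of its generators' squares); cross terms between blades sharing an index anticommute and cancel. So B^2 = -81.
Answer: rotation, certificate B^2 = -81. Check the certificate: B^2 = -81, and that sign is decisive whatever form B takes.


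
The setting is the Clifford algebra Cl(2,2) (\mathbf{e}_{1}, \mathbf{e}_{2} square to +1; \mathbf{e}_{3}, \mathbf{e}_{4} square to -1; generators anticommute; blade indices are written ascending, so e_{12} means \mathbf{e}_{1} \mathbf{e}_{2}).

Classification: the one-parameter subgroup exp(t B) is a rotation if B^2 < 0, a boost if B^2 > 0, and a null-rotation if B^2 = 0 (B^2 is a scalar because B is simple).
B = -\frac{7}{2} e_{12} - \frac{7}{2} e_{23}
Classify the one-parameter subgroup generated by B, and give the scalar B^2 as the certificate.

B^2 term by term: the squares give (-\frac{7}{2})^2*(e_{12})^2 + (-\frac{7}{2})^2*(e_{23})^2 = \frac{49}{4}*(-1) + \frac{49}{4}*(+1) = 0 (each basis 2-blade squares to minus the product of its generators' squares); cross terms between blades sharing an index anticommute and cancel. So B^2 = 0.
Answer: null-rotation, certificate B^2 = 0. One invariant decides it: the square 0 survives every conjugation, and its sign is exactly the classification.


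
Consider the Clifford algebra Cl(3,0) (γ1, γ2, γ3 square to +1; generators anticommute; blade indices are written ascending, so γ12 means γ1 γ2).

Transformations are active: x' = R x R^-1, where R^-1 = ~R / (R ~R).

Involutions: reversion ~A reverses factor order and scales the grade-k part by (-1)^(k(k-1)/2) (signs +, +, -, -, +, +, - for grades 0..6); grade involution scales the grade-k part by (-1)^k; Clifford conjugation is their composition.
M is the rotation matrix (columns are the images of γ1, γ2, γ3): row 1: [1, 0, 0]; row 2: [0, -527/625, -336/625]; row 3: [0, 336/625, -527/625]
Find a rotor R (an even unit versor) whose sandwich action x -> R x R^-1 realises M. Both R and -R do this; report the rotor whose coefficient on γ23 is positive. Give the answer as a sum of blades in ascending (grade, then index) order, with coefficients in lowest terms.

Method: write R = a + b12*γ12 + b13*γ13 + b23*γ23 with a^2 + b12^2 + b13^2 + b23^2 = 1 (so R^-1 = ~R). Expanding the columns R e_j ~R gives tr M = 4a^2 - 1 and, from the antisymmetric part, M21 - M12 = -4a*b12, M13 - M31 = 4a*b13, M32 - M23 = -4a*b23.
Here tr M = -429/625, so a^2 = (1 + tr M)/4 = 49/625 and a = ±7/25. Taking a = 7/25: M21 - M12 = 0, M13 - M31 = 0, M32 - M23 = 672/625, giving b12 = 0, b13 = 0, b23 = -24/25, i.e. R = 7/25 - 24/25*γ23.
Its γ23 coefficient is negative, so report the other preimage -R.
Answer: -7/25 + 24/25*γ23. Why the constraint matters: R and -R act identically through the sandwich — M has trace -429/625 either way — so only the sign condition on γ23 picks one of the two preimages.


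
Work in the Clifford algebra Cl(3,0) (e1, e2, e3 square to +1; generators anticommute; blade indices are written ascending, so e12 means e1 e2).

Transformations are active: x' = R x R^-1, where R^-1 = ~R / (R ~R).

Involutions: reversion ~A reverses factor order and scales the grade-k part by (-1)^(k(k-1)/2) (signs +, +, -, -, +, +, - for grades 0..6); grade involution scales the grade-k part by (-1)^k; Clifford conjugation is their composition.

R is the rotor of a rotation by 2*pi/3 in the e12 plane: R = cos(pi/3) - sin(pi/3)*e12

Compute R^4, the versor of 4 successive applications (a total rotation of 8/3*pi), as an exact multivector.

The rotor phase is half the rotation angle and phases add under composition, so 4 steps in the e12 plane accumulate phase 4*(pi/3) = 4*pi/3: R^4 = cos(4*pi/3) - sin(4*pi/3)*e12.
cos(4*pi/3) = -1/2 and sin(4*pi/3) = -sqrt(3)/2, so R^4 = -1/2 + sqrt(3)/2*e12. The net rotation is 2/3*pi (after discarding 1 full turn, each of which contributes a factor -1 to the rotor); the rotor keeps the half-angle phase exactly.
Answer: -1/2 + sqrt(3)/2*e12


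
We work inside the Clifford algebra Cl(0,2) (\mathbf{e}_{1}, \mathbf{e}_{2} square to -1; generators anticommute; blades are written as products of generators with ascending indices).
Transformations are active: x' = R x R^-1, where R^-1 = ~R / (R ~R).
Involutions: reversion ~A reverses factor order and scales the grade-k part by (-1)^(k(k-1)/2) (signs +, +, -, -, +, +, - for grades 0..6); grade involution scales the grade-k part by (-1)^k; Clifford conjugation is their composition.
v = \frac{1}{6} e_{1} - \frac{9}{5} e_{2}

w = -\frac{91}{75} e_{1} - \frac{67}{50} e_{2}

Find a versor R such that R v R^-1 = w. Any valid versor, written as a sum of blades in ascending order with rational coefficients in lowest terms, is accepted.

Take R = v + w = -\frac{157}{150} e_{1} - \frac{157}{50} e_{2}. Because q(v) = q(w) = -\frac{2941}{900}, conjugation by R sends v exactly to w.
Answer: -\frac{157}{150} e_{1} - \frac{157}{50} e_{2}


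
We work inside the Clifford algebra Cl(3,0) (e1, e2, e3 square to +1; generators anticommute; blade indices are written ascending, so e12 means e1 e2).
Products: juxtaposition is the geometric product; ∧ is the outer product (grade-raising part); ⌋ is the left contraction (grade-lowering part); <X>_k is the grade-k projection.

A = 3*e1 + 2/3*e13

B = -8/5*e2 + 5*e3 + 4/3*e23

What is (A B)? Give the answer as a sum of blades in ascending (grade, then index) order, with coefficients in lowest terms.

step 1: 10/3*e1 - 256/45*e12 + 15*e13 + 76/15*e123
Answer: 10/3*e1 - 256/45*e12 + 15*e13 + 76/15*e123


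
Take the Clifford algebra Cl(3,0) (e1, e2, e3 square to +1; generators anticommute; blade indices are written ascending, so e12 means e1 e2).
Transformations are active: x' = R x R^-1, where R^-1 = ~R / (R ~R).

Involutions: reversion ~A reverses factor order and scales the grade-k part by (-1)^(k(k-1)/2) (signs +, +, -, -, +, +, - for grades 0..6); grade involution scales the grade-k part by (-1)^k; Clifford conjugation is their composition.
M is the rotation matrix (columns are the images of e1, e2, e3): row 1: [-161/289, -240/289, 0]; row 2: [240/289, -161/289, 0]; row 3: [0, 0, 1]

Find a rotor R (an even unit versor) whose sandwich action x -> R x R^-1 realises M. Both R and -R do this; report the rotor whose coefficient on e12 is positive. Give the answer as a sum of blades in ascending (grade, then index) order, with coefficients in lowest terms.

Method: write R = a + b12*e12 + b13*e13 + b23*e23 with a^2 + b12^2 + b13^2 + b23^2 = 1 (so R^-1 = ~R). Expanding the columns R e_j ~R gives tr M = 4a^2 - 1 and, from the antisymmetric part, M21 - M12 = -4a*b12, M13 - M31 = 4a*b13, M32 - M23 = -4a*b23.
Here tr M = -33/289, so a^2 = (1 + tr M)/4 = 64/289 and a = ±8/17. Taking a = 8/17: M21 - M12 = 480/289, M13 - M31 = 0, M32 - M23 = 0, giving b12 = -15/17, b13 = 0, b23 = 0, i.e. R = 8/17 - 15/17*e12.
Its e12 coefficient is negative, so report the other preimage -R.
Answer: -8/17 + 15/17*e12. Key observation: the double cover Spin(3) -> SO(3) sends R and -R to the same matrix (trace -33/289 here), so the stated sign of the e12 coefficient is what selects one sheet.


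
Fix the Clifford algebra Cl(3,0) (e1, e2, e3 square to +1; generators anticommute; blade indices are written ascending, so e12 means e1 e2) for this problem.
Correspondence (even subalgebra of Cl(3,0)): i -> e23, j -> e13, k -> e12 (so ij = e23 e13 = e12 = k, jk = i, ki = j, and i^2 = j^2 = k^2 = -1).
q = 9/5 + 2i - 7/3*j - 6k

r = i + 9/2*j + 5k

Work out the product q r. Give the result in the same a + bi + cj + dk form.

In blades: q = 9/5 - 6*e12 - 7/3*e13 + 2*e23, r = 5*e12 + 9/2*e13 + e23.
Distribute q over r term by term (generator squares from the signature, products reordered to ascending indices): (9/5)*r = 9*e12 + 81/10*e13 + 9/5*e23; (-6*e12)*r = 30 - 6*e13 + 27*e23; (-7/3*e13)*r = 21/2 + 7/3*e12 - 35/3*e23; (2*e23)*r = -2 + 9*e12 - 10*e13.
Sum: 77/2 + 61/3*e12 - 79/10*e13 + 257/15*e23; translating back through the correspondence:
Answer: 77/2 + 257/15*i - 79/10*j + 61/3*k


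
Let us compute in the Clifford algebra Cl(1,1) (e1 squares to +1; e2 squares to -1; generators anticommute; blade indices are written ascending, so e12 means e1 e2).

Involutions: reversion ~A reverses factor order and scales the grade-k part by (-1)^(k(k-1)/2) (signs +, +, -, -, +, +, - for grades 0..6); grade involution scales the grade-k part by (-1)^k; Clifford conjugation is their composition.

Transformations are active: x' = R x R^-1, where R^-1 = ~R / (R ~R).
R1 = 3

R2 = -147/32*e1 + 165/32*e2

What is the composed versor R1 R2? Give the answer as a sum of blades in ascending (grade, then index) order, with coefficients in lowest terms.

Distribute over the terms of R1 (each basis-blade product reordered to ascending indices, repeated generators contracted through their squares):
(3) R2 = -441/32*e1 + 495/32*e2
Answer: -441/32*e1 + 495/32*e2


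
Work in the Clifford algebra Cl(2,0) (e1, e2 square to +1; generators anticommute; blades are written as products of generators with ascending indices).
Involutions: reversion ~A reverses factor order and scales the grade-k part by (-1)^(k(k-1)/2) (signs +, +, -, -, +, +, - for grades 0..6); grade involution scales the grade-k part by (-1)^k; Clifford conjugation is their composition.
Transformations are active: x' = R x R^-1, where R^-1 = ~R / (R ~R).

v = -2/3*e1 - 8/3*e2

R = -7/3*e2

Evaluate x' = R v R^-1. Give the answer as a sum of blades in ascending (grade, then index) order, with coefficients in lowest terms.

~R = -7/3*e2, and R ~R = 49/9, so R^-1 = ~R / (49/9).
R v = 56/9 - 14/9*e1 e2
Answer: 2/3*e1 - 8/3*e2


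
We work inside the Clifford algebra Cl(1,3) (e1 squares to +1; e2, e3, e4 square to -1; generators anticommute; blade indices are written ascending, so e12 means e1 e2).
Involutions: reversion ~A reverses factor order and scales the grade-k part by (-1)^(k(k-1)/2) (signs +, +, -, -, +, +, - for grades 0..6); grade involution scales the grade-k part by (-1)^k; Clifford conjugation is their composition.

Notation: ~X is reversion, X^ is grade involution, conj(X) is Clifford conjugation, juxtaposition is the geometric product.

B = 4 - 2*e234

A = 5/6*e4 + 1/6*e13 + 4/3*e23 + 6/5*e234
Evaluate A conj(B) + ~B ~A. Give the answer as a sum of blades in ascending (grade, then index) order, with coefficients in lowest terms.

first term: -12/5 + 6*e4 + 2/3*e13 + 7*e23 - 1/3*e124 + 24/5*e234
second term: -12/5 + 6*e4 - 2/3*e13 - 7*e23 + 1/3*e124 - 24/5*e234
Answer: -24/5 + 12*e4


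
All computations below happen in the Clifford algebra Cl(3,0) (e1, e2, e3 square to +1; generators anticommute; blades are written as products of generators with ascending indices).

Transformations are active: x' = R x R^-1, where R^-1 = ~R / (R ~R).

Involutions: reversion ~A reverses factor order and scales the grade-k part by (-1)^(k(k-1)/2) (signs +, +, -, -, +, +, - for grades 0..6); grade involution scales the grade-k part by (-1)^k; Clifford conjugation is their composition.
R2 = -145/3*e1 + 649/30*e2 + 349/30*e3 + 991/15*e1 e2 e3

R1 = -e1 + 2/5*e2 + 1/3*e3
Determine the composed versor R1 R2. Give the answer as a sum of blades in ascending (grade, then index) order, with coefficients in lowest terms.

Distribute over the terms of R1 (each basis-blade product reordered to ascending indices, repeated generators contracted through their squares):
(-e1) R2 = 145/3 - 649/30*e1 e2 - 349/30*e1 e3 - 991/15*e2 e3
(2/5*e2) R2 = 649/75 + 58/3*e1 e2 - 1982/75*e1 e3 + 349/75*e2 e3
(1/3*e3) R2 = 349/90 + 991/45*e1 e2 + 145/9*e1 e3 - 649/90*e2 e3
Summing the partial products and collecting blades:
Answer: 27389/450 + 355/18*e1 e2 - 9877/450*e1 e3 - 30881/450*e2 e3


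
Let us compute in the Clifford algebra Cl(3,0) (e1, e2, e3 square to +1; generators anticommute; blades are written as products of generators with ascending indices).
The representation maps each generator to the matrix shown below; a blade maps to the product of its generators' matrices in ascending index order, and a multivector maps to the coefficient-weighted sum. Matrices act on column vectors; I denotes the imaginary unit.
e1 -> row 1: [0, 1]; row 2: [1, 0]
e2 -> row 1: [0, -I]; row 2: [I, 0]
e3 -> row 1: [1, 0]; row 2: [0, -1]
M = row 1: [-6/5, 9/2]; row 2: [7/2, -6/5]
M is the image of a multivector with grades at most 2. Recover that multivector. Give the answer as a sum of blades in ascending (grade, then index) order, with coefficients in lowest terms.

Method: 1, rho(e1), rho(e2), rho(e3) form a trace-orthogonal basis of the 2x2 complex matrices (tr(X Y) = 2 if X = Y, else 0), so M = m0*1 + m1*rho(e1) + m2*rho(e2) + m3*rho(e3) with m0 = tr(M)/2 = -6/5, m1 = tr(M rho(e1))/2 = 4, m2 = tr(M rho(e2))/2 = I/2, m3 = tr(M rho(e3))/2 = 0.
Multiplying table entries, the bivector images are rho(e1 e2) = I*rho(e3), rho(e1 e3) = -I*rho(e2), rho(e2 e3) = I*rho(e1); with real blade coefficients the real parts of m0..m3 are the coefficients of 1, e1, e2, e3 and the imaginary parts give the bivectors (e2 e3: Im m1, e1 e3: -Im m2, e1 e2: Im m3).
Answer: -6/5 + 4*e1 - 1/2*e1 e3


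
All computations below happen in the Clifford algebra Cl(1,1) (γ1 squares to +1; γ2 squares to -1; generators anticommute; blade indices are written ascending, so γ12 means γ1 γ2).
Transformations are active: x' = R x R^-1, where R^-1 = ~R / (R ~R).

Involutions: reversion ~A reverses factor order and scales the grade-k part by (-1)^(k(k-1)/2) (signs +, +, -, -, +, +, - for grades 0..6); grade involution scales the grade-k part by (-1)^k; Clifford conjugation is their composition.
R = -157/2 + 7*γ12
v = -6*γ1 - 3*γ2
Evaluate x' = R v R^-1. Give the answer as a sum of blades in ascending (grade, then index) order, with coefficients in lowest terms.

~R = -157/2 - 7*γ12, and R ~R = 24453/4, so R^-1 = ~R / (24453/4).
R v = 492*γ1 + 555/2*γ2
Answer: -54086/8151*γ1 - 33637/8151*γ2


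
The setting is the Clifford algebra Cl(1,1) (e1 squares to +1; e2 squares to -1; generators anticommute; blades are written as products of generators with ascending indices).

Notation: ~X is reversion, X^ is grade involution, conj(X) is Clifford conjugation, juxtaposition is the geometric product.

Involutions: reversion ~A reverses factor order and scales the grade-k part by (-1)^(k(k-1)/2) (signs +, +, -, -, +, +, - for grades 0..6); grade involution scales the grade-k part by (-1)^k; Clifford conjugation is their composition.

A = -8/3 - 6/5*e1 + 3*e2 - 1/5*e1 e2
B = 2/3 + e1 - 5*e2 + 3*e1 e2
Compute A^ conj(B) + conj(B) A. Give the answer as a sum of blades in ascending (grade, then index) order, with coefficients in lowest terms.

first term: 568/45 + 202/15*e1 - 287/15*e2 + 163/15*e1 e2
second term: -674/45 + 148/15*e1 - 221/15*e2 + 163/15*e1 e2
Answer: -106/45 + 70/3*e1 - 508/15*e2 + 326/15*e1 e2


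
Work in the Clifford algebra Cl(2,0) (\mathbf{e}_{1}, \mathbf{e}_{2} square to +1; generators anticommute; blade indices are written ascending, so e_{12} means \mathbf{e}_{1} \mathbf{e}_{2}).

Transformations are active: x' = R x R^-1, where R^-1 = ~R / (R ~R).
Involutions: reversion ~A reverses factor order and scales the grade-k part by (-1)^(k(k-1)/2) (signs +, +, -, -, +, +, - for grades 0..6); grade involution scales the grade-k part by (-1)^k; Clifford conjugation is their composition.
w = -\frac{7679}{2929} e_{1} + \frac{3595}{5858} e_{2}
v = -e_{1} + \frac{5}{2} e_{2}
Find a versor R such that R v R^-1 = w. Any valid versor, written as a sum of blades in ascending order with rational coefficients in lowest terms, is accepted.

Reasoning: v^2 = w^2 = \frac{29}{4} since conjugation preserves the quadratic form; R = v + w = -\frac{10608}{2929} e_{1} + \frac{9120}{2929} e_{2} is then valid when invertible, keeping its own part and reversing (v - w)/2.
Answer: -\frac{10608}{2929} e_{1} + \frac{9120}{2929} e_{2}


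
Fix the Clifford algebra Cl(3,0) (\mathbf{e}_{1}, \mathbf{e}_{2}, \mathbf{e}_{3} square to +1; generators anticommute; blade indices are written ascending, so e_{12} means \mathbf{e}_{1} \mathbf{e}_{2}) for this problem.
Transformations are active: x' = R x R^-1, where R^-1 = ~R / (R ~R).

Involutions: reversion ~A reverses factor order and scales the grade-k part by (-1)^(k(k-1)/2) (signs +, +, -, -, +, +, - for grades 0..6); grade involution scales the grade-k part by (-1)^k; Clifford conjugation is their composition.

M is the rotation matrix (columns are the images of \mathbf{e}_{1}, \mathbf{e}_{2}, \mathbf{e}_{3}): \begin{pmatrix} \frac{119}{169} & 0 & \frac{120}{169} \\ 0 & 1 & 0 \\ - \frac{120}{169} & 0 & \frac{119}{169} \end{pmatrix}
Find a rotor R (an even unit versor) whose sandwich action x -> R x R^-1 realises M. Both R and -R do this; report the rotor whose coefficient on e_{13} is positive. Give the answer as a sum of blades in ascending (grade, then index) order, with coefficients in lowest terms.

Method: write R = a + b12*e_{12} + b13*e_{13} + b23*e_{23} with a^2 + b12^2 + b13^2 + b23^2 = 1 (so R^-1 = ~R). Expanding the columns R e_j ~R gives tr M = 4a^2 - 1 and, from the antisymmetric part, M21 - M12 = -4a*b12, M13 - M31 = 4a*b13, M32 - M23 = -4a*b23.
Here tr M = \frac{407}{169}, so a^2 = (1 + tr M)/4 = \frac{144}{169} and a = ±\frac{12}{13}. Taking a = \frac{12}{13}: M21 - M12 = 0, M13 - M31 = \frac{240}{169}, M32 - M23 = 0, giving b12 = 0, b13 = \frac{5}{13}, b23 = 0, i.e. R = \frac{12}{13} + \frac{5}{13} e_{13}.
Its e_{13} coefficient is already positive.
Answer: \frac{12}{13} + \frac{5}{13} e_{13}. Uniqueness: Spin(3) -> SO(3) maps R and -R to the same rotation of trace \frac{407}{169}; fixing the sign of the e_{13} coefficient removes the ambiguity.


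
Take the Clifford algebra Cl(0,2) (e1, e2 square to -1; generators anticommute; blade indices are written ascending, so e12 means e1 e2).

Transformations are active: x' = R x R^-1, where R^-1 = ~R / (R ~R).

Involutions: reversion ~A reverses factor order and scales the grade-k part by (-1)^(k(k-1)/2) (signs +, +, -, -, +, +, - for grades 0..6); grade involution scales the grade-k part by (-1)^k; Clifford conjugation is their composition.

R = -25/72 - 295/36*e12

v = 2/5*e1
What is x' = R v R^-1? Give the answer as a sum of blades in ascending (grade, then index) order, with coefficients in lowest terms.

~R = -25/72 + 295/36*e12, and R ~R = 348725/5184, so R^-1 = ~R / (348725/5184).
R v = -5/36*e1 - 59/18*e2
Answer: -27798/69745*e1 + 472/13949*e2


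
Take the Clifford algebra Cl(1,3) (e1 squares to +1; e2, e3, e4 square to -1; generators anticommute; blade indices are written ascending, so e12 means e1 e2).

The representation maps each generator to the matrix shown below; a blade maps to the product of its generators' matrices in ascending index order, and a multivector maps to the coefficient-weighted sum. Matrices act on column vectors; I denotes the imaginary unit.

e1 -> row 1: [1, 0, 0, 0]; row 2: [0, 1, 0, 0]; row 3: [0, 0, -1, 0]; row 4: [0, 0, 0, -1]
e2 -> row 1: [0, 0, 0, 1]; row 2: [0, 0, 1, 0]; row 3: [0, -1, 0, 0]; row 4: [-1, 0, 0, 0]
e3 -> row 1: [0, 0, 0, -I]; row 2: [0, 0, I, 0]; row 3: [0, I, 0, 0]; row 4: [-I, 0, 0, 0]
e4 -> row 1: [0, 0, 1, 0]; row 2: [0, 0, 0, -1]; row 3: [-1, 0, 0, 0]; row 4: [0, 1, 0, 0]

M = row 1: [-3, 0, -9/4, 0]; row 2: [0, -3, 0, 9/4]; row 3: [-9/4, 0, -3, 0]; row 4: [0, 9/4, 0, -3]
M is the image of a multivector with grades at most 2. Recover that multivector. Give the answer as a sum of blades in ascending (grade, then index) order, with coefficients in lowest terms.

Method: the blade images are trace-orthogonal — tr(rho(e_A) rho(e_B)^-1) = 4 if A = B and 0 otherwise — and rho(e_A)^-1 = (e_A)^2 * rho(e_A) with (e_A)^2 = +1 or -1, so the coefficient of e_A in the preimage is (e_A)^2 * tr(M rho(e_A))/4.
Nonzero projections over blades of grade <= 2: 1: (1)^2 = +1, tr(M 1) = -12, coefficient -3; e14: (e14)^2 = +1, tr(M rho(e14)) = -9, coefficient -9/4. Every other blade of grade <= 2 projects to 0.
Answer: -3 - 9/4*e14


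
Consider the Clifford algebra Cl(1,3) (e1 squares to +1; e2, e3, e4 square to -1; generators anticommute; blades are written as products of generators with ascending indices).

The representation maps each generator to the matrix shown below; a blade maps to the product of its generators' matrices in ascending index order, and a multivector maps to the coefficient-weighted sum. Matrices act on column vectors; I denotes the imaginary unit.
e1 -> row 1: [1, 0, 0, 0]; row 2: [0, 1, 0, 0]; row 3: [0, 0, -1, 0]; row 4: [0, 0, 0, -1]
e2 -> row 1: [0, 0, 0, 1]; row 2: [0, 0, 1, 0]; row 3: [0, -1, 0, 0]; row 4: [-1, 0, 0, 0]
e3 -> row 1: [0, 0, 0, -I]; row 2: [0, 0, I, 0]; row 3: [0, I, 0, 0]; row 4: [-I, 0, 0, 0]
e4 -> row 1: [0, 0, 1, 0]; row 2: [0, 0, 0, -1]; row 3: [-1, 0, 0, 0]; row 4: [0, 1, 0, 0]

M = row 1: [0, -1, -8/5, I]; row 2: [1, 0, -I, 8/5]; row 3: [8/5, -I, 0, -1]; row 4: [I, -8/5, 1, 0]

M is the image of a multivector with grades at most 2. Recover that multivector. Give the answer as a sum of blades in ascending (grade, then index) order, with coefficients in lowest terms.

Method: the blade images are trace-orthogonal — tr(rho(e_A) rho(e_B)^-1) = 4 if A = B and 0 otherwise — and rho(e_A)^-1 = (e_A)^2 * rho(e_A) with (e_A)^2 = +1 or -1, so the coefficient of e_A in the preimage is (e_A)^2 * tr(M rho(e_A))/4.
Nonzero projections over blades of grade <= 2: e3: (e3)^2 = -1, tr(M rho(e3)) = 4, coefficient -1; e4: (e4)^2 = -1, tr(M rho(e4)) = 32/5, coefficient -8/5; e2 e4: (e2 e4)^2 = -1, tr(M rho(e2 e4)) = 4, coefficient -1. Every other blade of grade <= 2 projects to 0.
Answer: -e3 - 8/5*e4 - e2 e4


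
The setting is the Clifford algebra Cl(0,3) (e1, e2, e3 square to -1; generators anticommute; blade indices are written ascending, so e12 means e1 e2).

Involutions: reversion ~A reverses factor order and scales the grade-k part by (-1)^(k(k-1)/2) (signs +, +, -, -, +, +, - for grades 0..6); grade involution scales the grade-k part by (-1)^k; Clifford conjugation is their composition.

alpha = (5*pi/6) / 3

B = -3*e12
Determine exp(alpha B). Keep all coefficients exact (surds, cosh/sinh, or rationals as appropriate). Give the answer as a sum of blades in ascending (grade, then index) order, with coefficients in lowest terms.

B^2 = (-3)^2*(e12)^2 = 9*(-1) = -9 (a basis 2-blade squares to minus the product of its generators' squares).
B^2 = -9 — the series telescopes trigonometrically here: l = 3, alpha*l = 5*pi/6, so exp(alpha B) = cos(5*pi/6) + (sin(5*pi/6)/3)*B = -sqrt(3)/2 + (1/6)*B.
Answer: -sqrt(3)/2 - 1/2*e12


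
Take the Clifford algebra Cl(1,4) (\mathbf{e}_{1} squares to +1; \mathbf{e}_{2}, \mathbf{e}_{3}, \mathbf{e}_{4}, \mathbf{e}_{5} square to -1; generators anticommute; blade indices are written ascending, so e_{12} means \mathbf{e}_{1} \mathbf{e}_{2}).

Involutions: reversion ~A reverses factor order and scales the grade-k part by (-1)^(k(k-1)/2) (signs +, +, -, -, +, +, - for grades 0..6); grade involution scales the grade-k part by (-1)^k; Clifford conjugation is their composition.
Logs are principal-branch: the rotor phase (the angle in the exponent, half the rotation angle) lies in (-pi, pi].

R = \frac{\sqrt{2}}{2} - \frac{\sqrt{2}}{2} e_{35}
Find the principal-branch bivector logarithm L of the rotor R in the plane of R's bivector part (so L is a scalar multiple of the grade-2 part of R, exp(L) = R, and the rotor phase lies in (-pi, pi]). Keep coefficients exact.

The scalar part of R is \frac{\sqrt{2}}{2}, which pins the rotor phase on the principal branch; dividing the bivector part by the sine of that phase recovers the unit plane, and L is the phase times that plane.
Concretely: cos(phase) = \frac{\sqrt{2}}{2} gives phase = ±\frac{\pi}{4}, and since phase/sin(phase) is even the sign is immaterial: L = (phase/sin(phase)) * <R>_2 = (\frac{\sqrt{2} \pi}{4}) * <R>_2.
Answer: - \frac{\pi}{4} e_{35}


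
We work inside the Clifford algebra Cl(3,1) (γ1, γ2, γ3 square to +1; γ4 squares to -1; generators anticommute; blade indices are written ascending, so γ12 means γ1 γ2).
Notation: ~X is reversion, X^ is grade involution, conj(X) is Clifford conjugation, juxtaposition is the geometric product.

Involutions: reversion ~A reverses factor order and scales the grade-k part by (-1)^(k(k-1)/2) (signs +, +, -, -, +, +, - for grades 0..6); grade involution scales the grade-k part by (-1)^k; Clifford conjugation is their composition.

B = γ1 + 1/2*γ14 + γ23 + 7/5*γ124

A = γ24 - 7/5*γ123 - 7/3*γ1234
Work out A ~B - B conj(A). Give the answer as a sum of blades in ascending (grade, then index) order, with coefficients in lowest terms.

first term: -14/5*γ1 + 49/15*γ3 + 1/2*γ12 - 7/3*γ14 - 7/30*γ23 - 74/25*γ34 + γ124 + 91/30*γ234
second term: 49/15*γ3 - 1/2*γ12 + 7/3*γ14 - 77/30*γ23 - 24/25*γ34 - γ124 - 49/30*γ234
Answer: -14/5*γ1 + γ12 - 14/3*γ14 + 7/3*γ23 - 2*γ34 + 2*γ124 + 14/3*γ234


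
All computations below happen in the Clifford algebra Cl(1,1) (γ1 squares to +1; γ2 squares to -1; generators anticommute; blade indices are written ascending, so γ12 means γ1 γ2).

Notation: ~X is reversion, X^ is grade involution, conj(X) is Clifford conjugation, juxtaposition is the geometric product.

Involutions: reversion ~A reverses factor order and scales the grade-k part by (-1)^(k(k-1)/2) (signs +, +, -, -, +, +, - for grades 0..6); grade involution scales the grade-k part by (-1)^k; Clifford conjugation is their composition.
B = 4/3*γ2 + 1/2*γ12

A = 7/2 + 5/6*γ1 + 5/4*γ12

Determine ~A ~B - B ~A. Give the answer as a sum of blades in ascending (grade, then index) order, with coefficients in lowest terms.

first term: 5/8 + 5/3*γ1 + 17/4*γ2 - 23/36*γ12
second term: -5/8 - 5/3*γ1 + 17/4*γ2 + 23/36*γ12
Answer: 5/4 + 10/3*γ1 - 23/18*γ12


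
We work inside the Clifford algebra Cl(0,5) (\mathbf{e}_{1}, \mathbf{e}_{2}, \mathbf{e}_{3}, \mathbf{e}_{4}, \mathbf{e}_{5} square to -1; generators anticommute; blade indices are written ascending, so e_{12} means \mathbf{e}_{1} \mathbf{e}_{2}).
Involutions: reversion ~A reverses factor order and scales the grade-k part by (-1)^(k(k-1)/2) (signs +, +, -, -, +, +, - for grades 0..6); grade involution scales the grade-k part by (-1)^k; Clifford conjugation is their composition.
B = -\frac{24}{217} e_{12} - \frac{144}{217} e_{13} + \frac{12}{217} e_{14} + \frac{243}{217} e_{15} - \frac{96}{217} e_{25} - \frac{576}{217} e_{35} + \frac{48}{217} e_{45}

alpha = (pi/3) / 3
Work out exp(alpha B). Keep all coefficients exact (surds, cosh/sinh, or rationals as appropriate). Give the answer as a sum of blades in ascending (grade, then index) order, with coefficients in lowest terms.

B^2 term by term: the squares give (-\frac{24}{217})^2*(e_{12})^2 + (-\frac{144}{217})^2*(e_{13})^2 + (\frac{12}{217})^2*(e_{14})^2 + (\frac{243}{217})^2*(e_{15})^2 + (-\frac{96}{217})^2*(e_{25})^2 + (-\frac{576}{217})^2*(e_{35})^2 + (\frac{48}{217})^2*(e_{45})^2 = \frac{576}{47089}*(-1) + \frac{20736}{47089}*(-1) + \frac{144}{47089}*(-1) + \frac{59049}{47089}*(-1) + \frac{9216}{47089}*(-1) + \frac{331776}{47089}*(-1) + \frac{2304}{47089}*(-1) = -9 (each basis 2-blade squares to minus the product of its generators' squares); cross terms between blades sharing an index anticommute and cancel; the commuting (index-disjoint) pairs give grade-4 terms 2*c*c'*(blade product), which cancel blade by blade — e_{1235}: \frac{27648}{47089} - \frac{27648}{47089} = 0; e_{1245}: -\frac{2304}{47089} + \frac{2304}{47089} = 0; e_{1345}: -\frac{13824}{47089} + \frac{13824}{47089} = 0 — confirming B is simple. So B^2 = -9.
B^2 = -9 — B^2 < 0, so the exponential closes trigonometrically: l = 3, alpha*l = \frac{\pi}{3}, so exp(alpha B) = cos(\frac{\pi}{3}) + (sin(\frac{\pi}{3})/3)*B = \frac{1}{2} + (\frac{\sqrt{3}}{6})*B.
Answer: \frac{1}{2} - \frac{4 \sqrt{3}}{217} e_{12} - \frac{24 \sqrt{3}}{217} e_{13} + \frac{2 \sqrt{3}}{217} e_{14} + \frac{81 \sqrt{3}}{434} e_{15} - \frac{16 \sqrt{3}}{217} e_{25} - \frac{96 \sqrt{3}}{217} e_{35} + \frac{8 \sqrt{3}}{217} e_{45}
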